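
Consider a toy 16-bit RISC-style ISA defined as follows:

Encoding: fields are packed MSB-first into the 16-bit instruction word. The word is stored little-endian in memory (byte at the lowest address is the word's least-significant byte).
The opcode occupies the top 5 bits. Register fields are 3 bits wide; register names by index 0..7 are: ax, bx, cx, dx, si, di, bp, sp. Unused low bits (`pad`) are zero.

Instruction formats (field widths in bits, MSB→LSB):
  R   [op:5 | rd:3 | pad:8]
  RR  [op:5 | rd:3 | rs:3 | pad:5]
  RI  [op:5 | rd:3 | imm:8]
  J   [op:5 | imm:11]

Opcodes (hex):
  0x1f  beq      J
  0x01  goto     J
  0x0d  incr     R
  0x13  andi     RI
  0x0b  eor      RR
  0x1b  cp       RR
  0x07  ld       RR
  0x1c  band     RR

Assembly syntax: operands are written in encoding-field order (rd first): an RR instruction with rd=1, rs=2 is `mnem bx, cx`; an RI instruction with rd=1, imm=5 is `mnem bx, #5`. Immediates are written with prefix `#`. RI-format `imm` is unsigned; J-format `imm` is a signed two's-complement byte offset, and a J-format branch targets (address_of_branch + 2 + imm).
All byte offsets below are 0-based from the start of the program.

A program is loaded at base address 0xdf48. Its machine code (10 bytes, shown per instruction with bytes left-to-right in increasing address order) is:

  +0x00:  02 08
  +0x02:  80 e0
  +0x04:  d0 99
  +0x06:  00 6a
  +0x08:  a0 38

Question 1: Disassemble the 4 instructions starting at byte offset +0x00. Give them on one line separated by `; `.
+0x00: 02 08 ⇒ word 0x0802 (little)
  top 5b → 0x1 → goto [J]
  imm: (w>>0)&0x7ff=0x2 → #2
+0x02: 80 e0 ⇒ word 0xe080 (little)
  top 5b → 0x1c → band [RR]
  rd: (w>>8)&0x7=0x0 → ax
  rs: (w>>5)&0x7=0x4 → si
+0x04: d0 99 ⇒ word 0x99d0 (little)
  top 5b → 0x13 → andi [RI]
  rd: (w>>8)&0x7=0x1 → bx
  imm: (w>>0)&0xff=0xd0 → #208
+0x06: 00 6a ⇒ word 0x6a00 (little)
  top 5b → 0xd → incr [R]
  rd: (w>>8)&0x7=0x2 → cx

goto #2; band ax, si; andi bx, #208; incr cx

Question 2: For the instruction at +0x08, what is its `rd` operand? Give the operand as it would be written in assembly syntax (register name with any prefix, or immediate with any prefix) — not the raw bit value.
ax

@+08  little-endian(a0 38) = 0x38a0
  top 5b → 0x7 → ld [RR]
  [10:8] rd=0 = ax
  [7:5] rs=5 = di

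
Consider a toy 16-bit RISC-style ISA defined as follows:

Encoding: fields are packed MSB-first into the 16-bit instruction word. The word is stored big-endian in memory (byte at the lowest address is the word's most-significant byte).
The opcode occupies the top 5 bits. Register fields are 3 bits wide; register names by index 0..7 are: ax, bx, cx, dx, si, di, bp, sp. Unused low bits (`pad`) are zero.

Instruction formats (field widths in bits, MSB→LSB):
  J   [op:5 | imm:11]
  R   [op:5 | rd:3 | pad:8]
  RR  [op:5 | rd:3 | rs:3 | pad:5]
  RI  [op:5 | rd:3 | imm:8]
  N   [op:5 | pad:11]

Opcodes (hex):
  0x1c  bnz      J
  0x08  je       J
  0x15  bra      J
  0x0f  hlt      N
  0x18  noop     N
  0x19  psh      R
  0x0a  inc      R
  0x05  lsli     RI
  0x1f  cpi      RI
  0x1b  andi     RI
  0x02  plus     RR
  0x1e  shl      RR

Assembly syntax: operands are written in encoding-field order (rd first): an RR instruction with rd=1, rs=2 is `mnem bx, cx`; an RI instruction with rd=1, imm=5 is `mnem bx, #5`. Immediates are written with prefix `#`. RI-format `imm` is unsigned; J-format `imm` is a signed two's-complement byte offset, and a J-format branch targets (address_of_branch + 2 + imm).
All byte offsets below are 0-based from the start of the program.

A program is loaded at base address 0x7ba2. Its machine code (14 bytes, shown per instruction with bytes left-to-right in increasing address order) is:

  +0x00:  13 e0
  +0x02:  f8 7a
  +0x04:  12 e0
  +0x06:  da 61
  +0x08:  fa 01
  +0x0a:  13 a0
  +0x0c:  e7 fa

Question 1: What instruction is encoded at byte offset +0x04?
plus cx, sp

@+04  big-endian(12 e0) = 0x12e0
  opcode bits[15:11]=0x2: plus/RR
  [10:8] rd=2 = cx
  [7:5] rs=7 = sp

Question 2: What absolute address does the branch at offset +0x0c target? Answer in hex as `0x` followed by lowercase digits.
0x7baa

[0c] e7 fa → 0xe7fa
  op=0xe7fa>>11=0x1c ⇒ bnz (J)
  imm: (w>>0)&0x7ff=0x7fa (s11→-6) → #-6
  target = base 0x7ba2 + off 0x0c + 2 + imm -6 = 0x7baa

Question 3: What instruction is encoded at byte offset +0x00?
plus dx, sp

@+00  big-endian(13 e0) = 0x13e0
  op=0x13e0>>11=0x2 ⇒ plus (RR)
  rd: (w>>8)&0x7=0x3 → dx
  rs: (w>>5)&0x7=0x7 → sp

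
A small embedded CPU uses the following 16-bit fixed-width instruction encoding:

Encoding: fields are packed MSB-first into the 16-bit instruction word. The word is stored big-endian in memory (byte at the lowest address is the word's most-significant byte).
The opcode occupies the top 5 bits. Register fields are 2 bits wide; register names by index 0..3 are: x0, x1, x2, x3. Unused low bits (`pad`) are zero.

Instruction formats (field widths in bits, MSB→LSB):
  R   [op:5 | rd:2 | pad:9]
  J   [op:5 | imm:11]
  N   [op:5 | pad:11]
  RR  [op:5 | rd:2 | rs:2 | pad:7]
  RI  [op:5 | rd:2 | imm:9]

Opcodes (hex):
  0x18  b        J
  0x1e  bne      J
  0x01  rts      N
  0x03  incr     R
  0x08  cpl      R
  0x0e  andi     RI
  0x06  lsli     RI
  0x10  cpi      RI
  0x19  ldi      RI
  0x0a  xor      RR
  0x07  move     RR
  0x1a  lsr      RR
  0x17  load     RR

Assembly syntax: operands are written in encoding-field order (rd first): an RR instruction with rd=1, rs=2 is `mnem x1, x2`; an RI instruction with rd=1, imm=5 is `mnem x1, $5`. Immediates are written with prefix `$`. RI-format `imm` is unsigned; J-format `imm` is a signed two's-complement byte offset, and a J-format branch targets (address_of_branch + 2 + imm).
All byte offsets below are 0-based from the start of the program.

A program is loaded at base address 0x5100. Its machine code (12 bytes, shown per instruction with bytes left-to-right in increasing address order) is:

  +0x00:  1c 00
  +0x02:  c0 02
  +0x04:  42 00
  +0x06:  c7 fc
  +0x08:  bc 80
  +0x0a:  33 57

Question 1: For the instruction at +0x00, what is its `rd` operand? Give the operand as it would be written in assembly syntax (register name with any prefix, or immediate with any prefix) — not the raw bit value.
+0x00: 1c 00 ⇒ word 0x1c00 (big)
  opcode bits[15:11]=0x3: incr/R
  [10:9] rd=2 = x2

x2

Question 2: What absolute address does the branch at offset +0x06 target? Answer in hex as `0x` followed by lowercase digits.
@+06  big-endian(c7 fc) = 0xc7fc
  op=0xc7fc>>11=0x18 ⇒ b (J)
  [10:0] imm=2044 (s11→-4) = $-4
  target = base 0x5100 + off 0x06 + 2 + imm -4 = 0x5104

0x5104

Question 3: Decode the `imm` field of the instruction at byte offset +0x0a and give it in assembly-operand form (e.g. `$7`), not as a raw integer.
[0a] 33 57 → 0x3357
  opcode bits[15:11]=0x6: lsli/RI
  rd: (w>>9)&0x3=0x1 → x1
  imm: (w>>0)&0x1ff=0x157 → $343

$343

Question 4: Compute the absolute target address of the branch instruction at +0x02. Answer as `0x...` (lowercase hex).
@+02  big-endian(c0 02) = 0xc002
  opcode bits[15:11]=0x18: b/J
  imm: (w>>0)&0x7ff=0x2 → $2
  target = base 0x5100 + off 0x02 + 2 + imm 2 = 0x5106

0x5106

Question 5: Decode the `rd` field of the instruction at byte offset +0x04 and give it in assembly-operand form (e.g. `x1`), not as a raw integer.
+0x04: 42 00 ⇒ word 0x4200 (big)
  top 5b → 0x8 → cpl [R]
  [10:9] rd=1 = x1

x1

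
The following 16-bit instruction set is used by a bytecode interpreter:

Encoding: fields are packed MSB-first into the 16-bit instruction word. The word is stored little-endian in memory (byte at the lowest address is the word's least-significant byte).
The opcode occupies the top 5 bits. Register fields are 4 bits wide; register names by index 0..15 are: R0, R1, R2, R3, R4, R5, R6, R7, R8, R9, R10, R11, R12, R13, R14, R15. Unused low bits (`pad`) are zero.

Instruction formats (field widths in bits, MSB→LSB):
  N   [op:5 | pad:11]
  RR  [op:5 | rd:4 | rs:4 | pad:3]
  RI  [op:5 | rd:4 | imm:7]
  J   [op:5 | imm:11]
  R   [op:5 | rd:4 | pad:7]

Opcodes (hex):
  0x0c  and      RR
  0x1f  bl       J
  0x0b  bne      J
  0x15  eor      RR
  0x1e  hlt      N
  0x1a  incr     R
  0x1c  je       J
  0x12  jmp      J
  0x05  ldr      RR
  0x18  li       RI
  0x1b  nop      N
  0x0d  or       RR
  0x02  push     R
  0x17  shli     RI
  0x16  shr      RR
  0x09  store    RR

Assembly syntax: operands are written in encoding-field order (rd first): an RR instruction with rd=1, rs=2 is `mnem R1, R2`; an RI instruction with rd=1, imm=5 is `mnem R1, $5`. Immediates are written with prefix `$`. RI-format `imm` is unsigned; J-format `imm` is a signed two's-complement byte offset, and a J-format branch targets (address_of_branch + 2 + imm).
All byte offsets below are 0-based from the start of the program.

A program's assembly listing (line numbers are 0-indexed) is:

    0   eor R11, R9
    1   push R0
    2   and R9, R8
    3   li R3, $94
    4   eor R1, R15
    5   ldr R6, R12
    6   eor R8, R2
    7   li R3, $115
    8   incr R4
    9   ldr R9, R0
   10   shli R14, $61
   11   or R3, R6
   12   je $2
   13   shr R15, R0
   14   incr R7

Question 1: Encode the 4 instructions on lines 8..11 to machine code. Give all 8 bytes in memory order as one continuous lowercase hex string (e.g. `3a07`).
line 8 (incr): pack op=0x1a:5|rd=4:4|pad=0:7 = 0xd200; little→ 00 d2
line 9 (ldr): pack op=0x5:5|rd=9:4|rs=0:4|pad=0:3 = 0x2c80; little→ 80 2c
line 10 (shli): pack op=0x17:5|rd=14:4|imm=61:7 = 0xbf3d; little→ 3d bf
line 11 (or): pack op=0xd:5|rd=3:4|rs=6:4|pad=0:3 = 0x69b0; little→ b0 69

00d2802c3dbfb069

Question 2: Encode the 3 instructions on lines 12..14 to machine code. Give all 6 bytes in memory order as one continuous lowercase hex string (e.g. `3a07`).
L12: je op=0x1c:5|imm=2:11 ⇒ 0xe002 ⇒ little 02 e0
L13: shr op=0x16:5|rd=15:4|rs=0:4|pad=0:3 ⇒ 0xb780 ⇒ little 80 b7
L14: incr op=0x1a:5|rd=7:4|pad=0:7 ⇒ 0xd380 ⇒ little 80 d3

02e080b780d3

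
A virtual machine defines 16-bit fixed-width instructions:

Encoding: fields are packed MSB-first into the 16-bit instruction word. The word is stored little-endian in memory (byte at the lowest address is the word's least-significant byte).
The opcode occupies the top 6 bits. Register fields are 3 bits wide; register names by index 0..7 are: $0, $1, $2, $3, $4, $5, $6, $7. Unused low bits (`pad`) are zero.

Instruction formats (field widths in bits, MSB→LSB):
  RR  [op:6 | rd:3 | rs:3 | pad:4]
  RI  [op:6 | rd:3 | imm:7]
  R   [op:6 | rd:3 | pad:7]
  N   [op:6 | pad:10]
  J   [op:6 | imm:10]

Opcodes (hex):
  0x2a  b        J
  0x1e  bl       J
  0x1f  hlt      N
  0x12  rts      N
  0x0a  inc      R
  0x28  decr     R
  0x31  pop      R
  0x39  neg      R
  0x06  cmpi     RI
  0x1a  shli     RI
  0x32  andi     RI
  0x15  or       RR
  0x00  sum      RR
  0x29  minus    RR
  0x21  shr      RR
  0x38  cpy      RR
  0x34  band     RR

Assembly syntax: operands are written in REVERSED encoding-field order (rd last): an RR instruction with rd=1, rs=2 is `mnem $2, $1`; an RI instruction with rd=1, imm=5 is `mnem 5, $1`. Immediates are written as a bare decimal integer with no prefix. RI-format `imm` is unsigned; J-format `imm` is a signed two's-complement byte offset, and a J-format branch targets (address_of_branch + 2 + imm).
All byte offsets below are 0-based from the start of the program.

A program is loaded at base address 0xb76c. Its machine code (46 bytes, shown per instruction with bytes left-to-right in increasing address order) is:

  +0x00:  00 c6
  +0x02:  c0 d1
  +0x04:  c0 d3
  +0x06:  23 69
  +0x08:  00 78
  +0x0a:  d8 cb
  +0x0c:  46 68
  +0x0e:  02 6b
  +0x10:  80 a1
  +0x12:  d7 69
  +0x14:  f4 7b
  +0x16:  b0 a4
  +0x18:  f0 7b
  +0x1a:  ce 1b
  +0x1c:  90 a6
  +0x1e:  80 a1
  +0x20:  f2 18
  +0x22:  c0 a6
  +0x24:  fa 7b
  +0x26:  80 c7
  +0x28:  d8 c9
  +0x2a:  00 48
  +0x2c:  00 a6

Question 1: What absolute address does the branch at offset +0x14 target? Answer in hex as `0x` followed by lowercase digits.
off 0x14: read f4 7b as little → 0x7bf4
  op=0x7bf4>>10=0x1e ⇒ bl (J)
  [9:0] imm=1012 (s10→-12) = -12
  target = base 0xb76c + off 0x14 + 2 + imm -12 = 0xb776

0xb776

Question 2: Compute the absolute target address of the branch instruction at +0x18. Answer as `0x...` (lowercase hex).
0xb776

[18] f0 7b → 0x7bf0
  opcode bits[15:10]=0x1e: bl/J
  imm@[9:0]=0x3f0 (s10→-16) ⇒ -16
  target = base 0xb76c + off 0x18 + 2 + imm -16 = 0xb776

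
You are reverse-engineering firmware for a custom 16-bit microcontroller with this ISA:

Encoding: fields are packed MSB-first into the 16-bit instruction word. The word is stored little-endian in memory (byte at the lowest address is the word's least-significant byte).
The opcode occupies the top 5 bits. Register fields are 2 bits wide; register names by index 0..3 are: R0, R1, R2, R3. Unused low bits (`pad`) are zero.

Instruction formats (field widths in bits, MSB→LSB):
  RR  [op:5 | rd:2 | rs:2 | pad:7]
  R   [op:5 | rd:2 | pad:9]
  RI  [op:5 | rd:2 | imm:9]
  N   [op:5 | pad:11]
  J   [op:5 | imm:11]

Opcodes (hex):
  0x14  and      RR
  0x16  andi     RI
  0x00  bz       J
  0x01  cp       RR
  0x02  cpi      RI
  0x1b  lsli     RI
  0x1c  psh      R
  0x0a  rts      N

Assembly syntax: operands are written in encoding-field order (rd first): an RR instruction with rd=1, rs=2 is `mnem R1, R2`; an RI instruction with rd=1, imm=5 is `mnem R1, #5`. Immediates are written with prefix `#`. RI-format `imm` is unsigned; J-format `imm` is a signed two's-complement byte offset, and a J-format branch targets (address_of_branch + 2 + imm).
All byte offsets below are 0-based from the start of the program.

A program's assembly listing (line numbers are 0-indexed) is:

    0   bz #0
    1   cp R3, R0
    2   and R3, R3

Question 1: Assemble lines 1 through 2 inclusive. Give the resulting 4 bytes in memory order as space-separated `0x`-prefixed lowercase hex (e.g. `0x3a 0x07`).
1. cp fields op=0x1:5|rd=3:2|rs=0:2|pad=0:7 → word 0e00h → 00 0e
2. and fields op=0x14:5|rd=3:2|rs=3:2|pad=0:7 → word a780h → 80 a7

0x00 0x0e 0x80 0xa7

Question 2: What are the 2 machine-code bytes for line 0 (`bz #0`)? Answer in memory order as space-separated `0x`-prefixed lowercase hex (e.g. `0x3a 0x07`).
L0: bz op=0x0:5|imm=0:11 ⇒ 0x0000 ⇒ little 00 00

0x00 0x00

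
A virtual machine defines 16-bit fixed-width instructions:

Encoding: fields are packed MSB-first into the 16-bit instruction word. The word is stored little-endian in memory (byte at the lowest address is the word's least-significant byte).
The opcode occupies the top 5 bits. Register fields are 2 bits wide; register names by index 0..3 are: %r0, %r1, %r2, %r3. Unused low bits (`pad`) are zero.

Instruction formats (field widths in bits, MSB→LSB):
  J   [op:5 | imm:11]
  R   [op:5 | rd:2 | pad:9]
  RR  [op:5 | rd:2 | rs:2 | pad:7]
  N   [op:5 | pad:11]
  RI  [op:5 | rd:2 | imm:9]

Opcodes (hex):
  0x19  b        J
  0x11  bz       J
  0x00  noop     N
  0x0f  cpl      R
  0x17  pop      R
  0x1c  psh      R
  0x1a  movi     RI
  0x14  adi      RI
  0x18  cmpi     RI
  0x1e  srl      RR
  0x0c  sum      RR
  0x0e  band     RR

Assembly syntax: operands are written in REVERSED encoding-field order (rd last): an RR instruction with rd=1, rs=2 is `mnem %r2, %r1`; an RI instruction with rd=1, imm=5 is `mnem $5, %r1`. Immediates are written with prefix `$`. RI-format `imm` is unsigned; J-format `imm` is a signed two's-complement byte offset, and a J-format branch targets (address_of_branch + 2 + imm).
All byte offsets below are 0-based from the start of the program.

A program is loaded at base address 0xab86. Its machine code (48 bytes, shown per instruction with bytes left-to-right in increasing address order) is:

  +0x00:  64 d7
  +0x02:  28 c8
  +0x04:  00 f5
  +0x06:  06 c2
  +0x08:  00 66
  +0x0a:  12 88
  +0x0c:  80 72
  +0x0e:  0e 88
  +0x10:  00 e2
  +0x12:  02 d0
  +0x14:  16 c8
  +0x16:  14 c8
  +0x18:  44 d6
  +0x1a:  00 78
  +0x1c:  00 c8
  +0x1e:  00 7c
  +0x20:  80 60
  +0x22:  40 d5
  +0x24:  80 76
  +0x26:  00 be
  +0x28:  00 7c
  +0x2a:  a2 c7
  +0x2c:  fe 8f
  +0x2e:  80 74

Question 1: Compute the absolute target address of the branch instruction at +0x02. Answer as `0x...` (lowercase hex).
[02] 28 c8 → 0xc828
  top 5b → 0x19 → b [J]
  imm: (w>>0)&0x7ff=0x28 → $40
  target = base 0xab86 + off 0x02 + 2 + imm 40 = 0xabb2

0xabb2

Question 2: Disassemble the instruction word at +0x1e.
cpl %r2

@+1e  little-endian(00 7c) = 0x7c00
  op=0x7c00>>11=0xf ⇒ cpl (R)
  rd: (w>>9)&0x3=0x2 → %r2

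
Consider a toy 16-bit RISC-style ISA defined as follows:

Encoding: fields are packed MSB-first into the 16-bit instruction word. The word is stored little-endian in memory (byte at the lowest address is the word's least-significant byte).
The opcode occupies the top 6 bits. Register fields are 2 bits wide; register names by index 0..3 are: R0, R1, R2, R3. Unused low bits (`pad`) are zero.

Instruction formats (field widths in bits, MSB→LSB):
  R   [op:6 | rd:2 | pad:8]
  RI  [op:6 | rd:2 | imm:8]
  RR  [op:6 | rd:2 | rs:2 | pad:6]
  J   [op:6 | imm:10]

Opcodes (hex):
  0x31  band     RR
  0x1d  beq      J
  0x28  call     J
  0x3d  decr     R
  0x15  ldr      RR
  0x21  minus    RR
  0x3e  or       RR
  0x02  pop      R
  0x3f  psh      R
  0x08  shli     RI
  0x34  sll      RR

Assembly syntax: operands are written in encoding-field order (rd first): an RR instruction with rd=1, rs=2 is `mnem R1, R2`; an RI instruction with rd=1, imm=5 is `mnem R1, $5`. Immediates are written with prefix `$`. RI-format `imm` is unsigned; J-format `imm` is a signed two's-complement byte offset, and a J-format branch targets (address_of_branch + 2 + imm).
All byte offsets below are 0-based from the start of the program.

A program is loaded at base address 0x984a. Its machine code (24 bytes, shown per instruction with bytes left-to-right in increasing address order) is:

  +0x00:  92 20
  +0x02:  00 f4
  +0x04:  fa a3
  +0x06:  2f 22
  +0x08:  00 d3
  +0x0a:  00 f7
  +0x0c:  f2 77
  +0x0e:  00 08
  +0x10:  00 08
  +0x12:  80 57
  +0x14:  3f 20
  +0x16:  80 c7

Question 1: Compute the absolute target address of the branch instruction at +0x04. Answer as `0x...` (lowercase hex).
0x984a

+0x04: fa a3 ⇒ word 0xa3fa (little)
  top 6b → 0x28 → call [J]
  [9:0] imm=1018 (s10→-6) = $-6
  target = base 0x984a + off 0x04 + 2 + imm -6 = 0x984a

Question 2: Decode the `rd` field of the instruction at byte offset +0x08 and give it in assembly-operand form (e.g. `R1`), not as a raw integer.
+0x08: 00 d3 ⇒ word 0xd300 (little)
  top 6b → 0x34 → sll [RR]
  [9:8] rd=3 = R3
  [7:6] rs=0 = R0

R3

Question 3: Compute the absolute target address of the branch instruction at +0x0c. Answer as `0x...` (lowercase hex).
[0c] f2 77 → 0x77f2
  opcode bits[15:10]=0x1d: beq/J
  imm@[9:0]=0x3f2 (s10→-14) ⇒ $-14
  target = base 0x984a + off 0x0c + 2 + imm -14 = 0x984a

0x984a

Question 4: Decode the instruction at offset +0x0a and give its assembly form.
decr R3

[0a] 00 f7 → 0xf700
  op=0xf700>>10=0x3d ⇒ decr (R)
  [9:8] rd=3 = R3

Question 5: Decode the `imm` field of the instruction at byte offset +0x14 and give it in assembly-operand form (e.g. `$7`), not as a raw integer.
$63

@+14  little-endian(3f 20) = 0x203f
  top 6b → 0x8 → shli [RI]
  [9:8] rd=0 = R0
  [7:0] imm=63 = $63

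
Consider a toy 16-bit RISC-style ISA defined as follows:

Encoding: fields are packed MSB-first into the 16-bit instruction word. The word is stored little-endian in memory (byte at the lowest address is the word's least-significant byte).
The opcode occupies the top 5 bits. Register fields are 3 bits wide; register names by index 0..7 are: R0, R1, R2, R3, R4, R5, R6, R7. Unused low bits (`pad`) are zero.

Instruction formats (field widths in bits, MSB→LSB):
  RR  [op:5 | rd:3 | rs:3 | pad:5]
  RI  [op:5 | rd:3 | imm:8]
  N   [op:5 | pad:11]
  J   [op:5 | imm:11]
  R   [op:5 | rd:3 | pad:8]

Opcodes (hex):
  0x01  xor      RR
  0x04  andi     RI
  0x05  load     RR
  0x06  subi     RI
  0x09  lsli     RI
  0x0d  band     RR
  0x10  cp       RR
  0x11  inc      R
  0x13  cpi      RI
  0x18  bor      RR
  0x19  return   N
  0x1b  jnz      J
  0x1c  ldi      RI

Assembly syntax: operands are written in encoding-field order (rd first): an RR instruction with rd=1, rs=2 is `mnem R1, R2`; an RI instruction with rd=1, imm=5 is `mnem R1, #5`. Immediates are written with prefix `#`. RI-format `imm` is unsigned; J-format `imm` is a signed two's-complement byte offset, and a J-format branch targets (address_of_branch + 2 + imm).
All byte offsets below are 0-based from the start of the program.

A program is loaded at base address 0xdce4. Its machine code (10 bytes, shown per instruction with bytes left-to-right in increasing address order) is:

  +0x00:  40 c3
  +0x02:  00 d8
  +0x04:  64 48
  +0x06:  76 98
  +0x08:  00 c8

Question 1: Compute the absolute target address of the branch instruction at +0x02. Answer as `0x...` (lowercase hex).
[02] 00 d8 → 0xd800
  opcode bits[15:11]=0x1b: jnz/J
  imm: (w>>0)&0x7ff=0x0 → #0
  target = base 0xdce4 + off 0x02 + 2 + imm 0 = 0xdce8

0xdce8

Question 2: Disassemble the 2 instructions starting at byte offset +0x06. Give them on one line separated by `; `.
[06] 76 98 → 0x9876
  op=0x9876>>11=0x13 ⇒ cpi (RI)
  rd@[10:8]=0x0 ⇒ R0
  imm@[7:0]=0x76 ⇒ #118
[08] 00 c8 → 0xc800
  op=0xc800>>11=0x19 ⇒ return (N)

cpi R0, #118; return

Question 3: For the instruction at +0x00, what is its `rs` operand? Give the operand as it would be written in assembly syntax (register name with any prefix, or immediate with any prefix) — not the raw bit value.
@+00  little-endian(40 c3) = 0xc340
  opcode bits[15:11]=0x18: bor/RR
  rd@[10:8]=0x3 ⇒ R3
  rs@[7:5]=0x2 ⇒ R2

R2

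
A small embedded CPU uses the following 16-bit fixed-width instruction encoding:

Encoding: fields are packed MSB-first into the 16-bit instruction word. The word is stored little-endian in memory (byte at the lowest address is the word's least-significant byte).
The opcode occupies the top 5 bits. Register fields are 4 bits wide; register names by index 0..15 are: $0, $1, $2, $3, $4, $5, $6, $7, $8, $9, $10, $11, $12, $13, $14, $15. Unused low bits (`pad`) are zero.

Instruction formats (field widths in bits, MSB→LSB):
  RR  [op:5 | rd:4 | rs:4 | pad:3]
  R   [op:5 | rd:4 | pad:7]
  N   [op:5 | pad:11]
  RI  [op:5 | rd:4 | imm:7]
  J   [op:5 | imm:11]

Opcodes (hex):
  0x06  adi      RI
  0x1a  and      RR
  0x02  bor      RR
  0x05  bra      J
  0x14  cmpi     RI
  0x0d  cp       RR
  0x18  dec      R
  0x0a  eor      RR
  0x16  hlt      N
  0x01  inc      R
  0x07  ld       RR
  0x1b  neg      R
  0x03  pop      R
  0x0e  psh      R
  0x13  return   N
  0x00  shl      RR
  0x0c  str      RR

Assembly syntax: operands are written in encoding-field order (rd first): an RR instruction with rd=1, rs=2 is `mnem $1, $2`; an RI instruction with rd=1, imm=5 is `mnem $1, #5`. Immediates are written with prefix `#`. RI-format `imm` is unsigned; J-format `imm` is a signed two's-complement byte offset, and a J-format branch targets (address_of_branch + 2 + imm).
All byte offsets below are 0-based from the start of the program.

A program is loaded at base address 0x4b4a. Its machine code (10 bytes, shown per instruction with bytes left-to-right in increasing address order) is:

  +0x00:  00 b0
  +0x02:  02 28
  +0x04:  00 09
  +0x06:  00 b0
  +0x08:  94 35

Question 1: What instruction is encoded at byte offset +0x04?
inc $2

@+04  little-endian(00 09) = 0x0900
  opcode bits[15:11]=0x1: inc/R
  rd: (w>>7)&0xf=0x2 → $2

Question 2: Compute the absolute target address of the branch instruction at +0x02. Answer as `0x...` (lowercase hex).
0x4b50

+0x02: 02 28 ⇒ word 0x2802 (little)
  top 5b → 0x5 → bra [J]
  imm@[10:0]=0x2 ⇒ #2
  target = base 0x4b4a + off 0x02 + 2 + imm 2 = 0x4b50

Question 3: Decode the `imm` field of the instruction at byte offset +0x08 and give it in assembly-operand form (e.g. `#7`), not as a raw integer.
+0x08: 94 35 ⇒ word 0x3594 (little)
  top 5b → 0x6 → adi [RI]
  rd@[10:7]=0xb ⇒ $11
  imm@[6:0]=0x14 ⇒ #20

#20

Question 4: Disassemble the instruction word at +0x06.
[06] 00 b0 → 0xb000
  opcode bits[15:11]=0x16: hlt/N

hlt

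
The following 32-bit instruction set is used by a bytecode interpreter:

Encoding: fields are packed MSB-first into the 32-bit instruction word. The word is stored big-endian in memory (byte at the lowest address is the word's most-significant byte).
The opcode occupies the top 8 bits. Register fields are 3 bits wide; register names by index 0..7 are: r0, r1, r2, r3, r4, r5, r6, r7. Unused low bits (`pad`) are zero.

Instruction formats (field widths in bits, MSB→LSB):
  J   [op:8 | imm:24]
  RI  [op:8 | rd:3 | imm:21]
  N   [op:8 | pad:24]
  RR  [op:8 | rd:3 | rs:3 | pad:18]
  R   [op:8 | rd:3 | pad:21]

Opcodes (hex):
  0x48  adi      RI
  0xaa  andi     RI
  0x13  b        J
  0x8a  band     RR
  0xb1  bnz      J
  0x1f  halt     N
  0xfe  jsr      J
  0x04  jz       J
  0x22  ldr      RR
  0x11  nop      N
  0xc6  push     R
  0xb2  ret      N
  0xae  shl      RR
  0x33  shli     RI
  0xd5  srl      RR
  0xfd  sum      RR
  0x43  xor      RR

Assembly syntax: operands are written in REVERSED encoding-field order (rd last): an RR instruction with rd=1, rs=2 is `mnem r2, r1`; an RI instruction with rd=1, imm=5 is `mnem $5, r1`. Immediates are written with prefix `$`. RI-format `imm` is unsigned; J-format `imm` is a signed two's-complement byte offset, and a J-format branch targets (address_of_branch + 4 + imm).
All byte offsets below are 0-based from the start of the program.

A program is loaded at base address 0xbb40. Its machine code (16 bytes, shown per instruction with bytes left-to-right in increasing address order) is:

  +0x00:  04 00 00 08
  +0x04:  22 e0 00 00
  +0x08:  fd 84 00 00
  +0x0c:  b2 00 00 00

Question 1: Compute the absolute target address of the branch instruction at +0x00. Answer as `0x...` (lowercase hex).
0xbb4c

+0x00: 04 00 00 08 ⇒ word 0x04000008 (big)
  top 8b → 0x4 → jz [J]
  imm: (w>>0)&0xffffff=0x8 → $8
  target = base 0xbb40 + off 0x00 + 4 + imm 8 = 0xbb4c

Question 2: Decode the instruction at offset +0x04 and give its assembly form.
ldr r0, r7

@+04  big-endian(22 e0 00 00) = 0x22e00000
  top 8b → 0x22 → ldr [RR]
  rd: (w>>21)&0x7=0x7 → r7
  rs: (w>>18)&0x7=0x0 → r0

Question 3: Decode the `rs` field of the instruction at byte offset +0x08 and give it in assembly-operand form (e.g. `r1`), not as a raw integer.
r1

[08] fd 84 00 00 → 0xfd840000
  opcode bits[31:24]=0xfd: sum/RR
  [23:21] rd=4 = r4
  [20:18] rs=1 = r1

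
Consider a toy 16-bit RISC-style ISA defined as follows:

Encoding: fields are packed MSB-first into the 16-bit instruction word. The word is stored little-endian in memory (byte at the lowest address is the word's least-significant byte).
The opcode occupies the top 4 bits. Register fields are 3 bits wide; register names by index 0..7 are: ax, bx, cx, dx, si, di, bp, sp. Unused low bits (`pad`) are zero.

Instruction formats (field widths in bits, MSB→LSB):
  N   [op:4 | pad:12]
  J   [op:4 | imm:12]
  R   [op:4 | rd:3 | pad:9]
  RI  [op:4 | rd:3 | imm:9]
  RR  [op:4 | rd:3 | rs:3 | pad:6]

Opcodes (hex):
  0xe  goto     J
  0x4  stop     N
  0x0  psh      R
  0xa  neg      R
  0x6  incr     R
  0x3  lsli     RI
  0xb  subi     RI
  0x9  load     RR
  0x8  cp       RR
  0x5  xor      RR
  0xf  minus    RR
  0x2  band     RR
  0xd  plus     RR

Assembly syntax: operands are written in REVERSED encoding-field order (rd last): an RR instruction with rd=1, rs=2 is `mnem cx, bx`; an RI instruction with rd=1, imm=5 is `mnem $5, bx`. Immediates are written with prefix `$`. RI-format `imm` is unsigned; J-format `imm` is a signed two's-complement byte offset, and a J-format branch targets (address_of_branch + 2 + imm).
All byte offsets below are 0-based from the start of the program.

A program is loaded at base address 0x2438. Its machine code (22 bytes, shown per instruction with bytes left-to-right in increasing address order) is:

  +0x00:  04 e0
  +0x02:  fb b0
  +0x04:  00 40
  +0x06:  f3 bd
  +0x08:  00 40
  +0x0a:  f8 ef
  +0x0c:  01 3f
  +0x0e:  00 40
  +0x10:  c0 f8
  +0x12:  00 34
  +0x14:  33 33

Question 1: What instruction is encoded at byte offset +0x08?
@+08  little-endian(00 40) = 0x4000
  opcode bits[15:12]=0x4: stop/N

stop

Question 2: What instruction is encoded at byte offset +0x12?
lsli $0, cx

[12] 00 34 → 0x3400
  op=0x3400>>12=0x3 ⇒ lsli (RI)
  rd: (w>>9)&0x7=0x2 → cx
  imm: (w>>0)&0x1ff=0x0 → $0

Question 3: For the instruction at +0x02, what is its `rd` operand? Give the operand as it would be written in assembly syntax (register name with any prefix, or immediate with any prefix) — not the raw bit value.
ax

off 0x02: read fb b0 as little → 0xb0fb
  op=0xb0fb>>12=0xb ⇒ subi (RI)
  rd@[11:9]=0x0 ⇒ ax
  imm@[8:0]=0xfb ⇒ $251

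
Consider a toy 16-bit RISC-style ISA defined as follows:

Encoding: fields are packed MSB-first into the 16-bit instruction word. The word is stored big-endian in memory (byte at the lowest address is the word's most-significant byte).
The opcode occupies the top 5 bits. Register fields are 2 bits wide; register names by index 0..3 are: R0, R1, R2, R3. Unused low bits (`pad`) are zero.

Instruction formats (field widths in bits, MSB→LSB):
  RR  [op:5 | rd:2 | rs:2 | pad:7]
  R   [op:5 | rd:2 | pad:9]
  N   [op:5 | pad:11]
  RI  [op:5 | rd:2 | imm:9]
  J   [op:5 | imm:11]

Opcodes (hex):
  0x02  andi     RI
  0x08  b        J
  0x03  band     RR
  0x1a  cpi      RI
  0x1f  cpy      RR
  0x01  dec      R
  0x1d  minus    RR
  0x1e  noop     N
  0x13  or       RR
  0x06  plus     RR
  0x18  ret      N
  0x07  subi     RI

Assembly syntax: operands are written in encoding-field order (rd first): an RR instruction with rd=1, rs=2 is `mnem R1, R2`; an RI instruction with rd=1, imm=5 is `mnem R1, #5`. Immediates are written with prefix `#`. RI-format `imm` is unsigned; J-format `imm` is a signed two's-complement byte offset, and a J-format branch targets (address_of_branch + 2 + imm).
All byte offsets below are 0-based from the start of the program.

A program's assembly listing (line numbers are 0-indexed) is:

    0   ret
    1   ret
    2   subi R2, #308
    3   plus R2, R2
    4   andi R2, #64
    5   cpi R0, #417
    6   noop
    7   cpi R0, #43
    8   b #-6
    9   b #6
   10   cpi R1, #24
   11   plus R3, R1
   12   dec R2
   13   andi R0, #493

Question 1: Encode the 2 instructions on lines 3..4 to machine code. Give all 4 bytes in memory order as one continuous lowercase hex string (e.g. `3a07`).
35001440

line 3 (plus): pack op=0x6:5|rd=2:2|rs=2:2|pad=0:7 = 0x3500; big→ 35 00
line 4 (andi): pack op=0x2:5|rd=2:2|imm=64:9 = 0x1440; big→ 14 40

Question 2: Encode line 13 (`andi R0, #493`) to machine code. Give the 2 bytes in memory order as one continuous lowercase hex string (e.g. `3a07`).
L13: andi op=0x2:5|rd=0:2|imm=493:9 ⇒ 0x11ed ⇒ big 11 ed

11ed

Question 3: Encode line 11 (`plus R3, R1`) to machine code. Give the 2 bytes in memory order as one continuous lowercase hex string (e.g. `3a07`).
3680

line 11 (plus): pack op=0x6:5|rd=3:2|rs=1:2|pad=0:7 = 0x3680; big→ 36 80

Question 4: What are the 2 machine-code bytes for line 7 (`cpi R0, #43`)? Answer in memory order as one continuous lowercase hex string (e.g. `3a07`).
line 7 (cpi): pack op=0x1a:5|rd=0:2|imm=43:9 = 0xd02b; big→ d0 2b

d02b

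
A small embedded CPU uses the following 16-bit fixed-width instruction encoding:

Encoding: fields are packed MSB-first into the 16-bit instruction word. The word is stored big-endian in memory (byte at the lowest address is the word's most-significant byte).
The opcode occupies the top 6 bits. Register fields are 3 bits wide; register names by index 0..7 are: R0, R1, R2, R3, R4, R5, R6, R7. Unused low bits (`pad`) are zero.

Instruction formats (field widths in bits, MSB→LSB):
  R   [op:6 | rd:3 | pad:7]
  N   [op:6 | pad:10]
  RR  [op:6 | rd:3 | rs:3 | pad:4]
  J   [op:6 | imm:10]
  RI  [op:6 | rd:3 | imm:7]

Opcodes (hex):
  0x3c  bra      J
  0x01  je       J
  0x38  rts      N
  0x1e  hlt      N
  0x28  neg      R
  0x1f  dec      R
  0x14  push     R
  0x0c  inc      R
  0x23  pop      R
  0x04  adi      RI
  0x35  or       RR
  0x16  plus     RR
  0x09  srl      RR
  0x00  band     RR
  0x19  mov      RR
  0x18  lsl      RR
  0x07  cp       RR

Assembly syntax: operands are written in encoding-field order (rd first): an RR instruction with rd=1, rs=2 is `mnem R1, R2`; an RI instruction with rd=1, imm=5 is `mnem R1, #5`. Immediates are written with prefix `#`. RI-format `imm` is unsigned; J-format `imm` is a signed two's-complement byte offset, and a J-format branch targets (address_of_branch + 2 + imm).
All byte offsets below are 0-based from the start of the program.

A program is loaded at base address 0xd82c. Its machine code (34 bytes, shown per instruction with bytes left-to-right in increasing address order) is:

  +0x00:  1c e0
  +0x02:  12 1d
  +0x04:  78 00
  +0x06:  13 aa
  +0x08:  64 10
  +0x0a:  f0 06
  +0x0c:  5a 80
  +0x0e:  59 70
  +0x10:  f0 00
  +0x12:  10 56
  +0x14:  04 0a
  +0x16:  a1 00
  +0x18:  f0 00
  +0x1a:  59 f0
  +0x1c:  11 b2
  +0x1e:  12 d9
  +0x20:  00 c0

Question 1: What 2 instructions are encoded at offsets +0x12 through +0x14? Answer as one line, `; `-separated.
off 0x12: read 10 56 as big → 0x1056
  top 6b → 0x4 → adi [RI]
  rd@[9:7]=0x0 ⇒ R0
  imm@[6:0]=0x56 ⇒ #86
off 0x14: read 04 0a as big → 0x040a
  top 6b → 0x1 → je [J]
  imm@[9:0]=0xa ⇒ #10

adi R0, #86; je #10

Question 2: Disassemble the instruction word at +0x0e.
plus R2, R7

[0e] 59 70 → 0x5970
  op=0x5970>>10=0x16 ⇒ plus (RR)
  rd@[9:7]=0x2 ⇒ R2
  rs@[6:4]=0x7 ⇒ R7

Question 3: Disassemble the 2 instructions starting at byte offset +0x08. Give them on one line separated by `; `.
+0x08: 64 10 ⇒ word 0x6410 (big)
  top 6b → 0x19 → mov [RR]
  [9:7] rd=0 = R0
  [6:4] rs=1 = R1
+0x0a: f0 06 ⇒ word 0xf006 (big)
  top 6b → 0x3c → bra [J]
  [9:0] imm=6 = #6

mov R0, R1; bra #6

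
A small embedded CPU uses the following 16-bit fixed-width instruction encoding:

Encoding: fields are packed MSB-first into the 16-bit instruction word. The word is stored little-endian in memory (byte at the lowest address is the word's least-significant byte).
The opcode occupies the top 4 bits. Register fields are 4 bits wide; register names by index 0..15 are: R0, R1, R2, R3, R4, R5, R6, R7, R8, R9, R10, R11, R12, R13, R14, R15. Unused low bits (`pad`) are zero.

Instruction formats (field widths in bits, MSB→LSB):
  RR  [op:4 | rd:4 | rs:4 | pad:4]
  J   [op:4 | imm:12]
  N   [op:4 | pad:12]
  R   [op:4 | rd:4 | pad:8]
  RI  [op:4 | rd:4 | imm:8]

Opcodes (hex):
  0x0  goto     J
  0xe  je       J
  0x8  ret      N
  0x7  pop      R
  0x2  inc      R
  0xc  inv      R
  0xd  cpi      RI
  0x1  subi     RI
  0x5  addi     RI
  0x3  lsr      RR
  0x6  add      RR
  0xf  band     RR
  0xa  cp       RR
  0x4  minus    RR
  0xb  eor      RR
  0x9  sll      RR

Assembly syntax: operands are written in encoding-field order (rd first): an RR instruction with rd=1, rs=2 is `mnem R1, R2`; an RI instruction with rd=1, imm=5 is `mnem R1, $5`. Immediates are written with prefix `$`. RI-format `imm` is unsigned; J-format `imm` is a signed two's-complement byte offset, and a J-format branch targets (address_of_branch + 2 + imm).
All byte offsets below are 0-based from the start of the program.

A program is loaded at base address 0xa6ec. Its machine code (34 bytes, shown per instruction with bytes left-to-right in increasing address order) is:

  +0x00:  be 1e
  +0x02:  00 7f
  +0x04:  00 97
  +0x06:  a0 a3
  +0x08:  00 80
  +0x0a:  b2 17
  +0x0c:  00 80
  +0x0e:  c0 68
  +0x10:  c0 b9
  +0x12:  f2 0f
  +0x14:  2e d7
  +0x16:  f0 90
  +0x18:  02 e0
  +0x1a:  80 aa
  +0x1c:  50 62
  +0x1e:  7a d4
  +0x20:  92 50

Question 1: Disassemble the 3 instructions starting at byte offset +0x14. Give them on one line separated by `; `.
off 0x14: read 2e d7 as little → 0xd72e
  top 4b → 0xd → cpi [RI]
  rd@[11:8]=0x7 ⇒ R7
  imm@[7:0]=0x2e ⇒ $46
off 0x16: read f0 90 as little → 0x90f0
  top 4b → 0x9 → sll [RR]
  rd@[11:8]=0x0 ⇒ R0
  rs@[7:4]=0xf ⇒ R15
off 0x18: read 02 e0 as little → 0xe002
  top 4b → 0xe → je [J]
  imm@[11:0]=0x2 ⇒ $2

cpi R7, $46; sll R0, R15; je $2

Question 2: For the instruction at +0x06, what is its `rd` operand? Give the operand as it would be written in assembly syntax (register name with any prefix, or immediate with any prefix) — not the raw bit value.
@+06  little-endian(a0 a3) = 0xa3a0
  opcode bits[15:12]=0xa: cp/RR
  rd: (w>>8)&0xf=0x3 → R3
  rs: (w>>4)&0xf=0xa → R10

R3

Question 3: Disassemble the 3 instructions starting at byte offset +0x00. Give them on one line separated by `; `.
[00] be 1e → 0x1ebe
  top 4b → 0x1 → subi [RI]
  rd: (w>>8)&0xf=0xe → R14
  imm: (w>>0)&0xff=0xbe → $190
[02] 00 7f → 0x7f00
  top 4b → 0x7 → pop [R]
  rd: (w>>8)&0xf=0xf → R15
[04] 00 97 → 0x9700
  top 4b → 0x9 → sll [RR]
  rd: (w>>8)&0xf=0x7 → R7
  rs: (w>>4)&0xf=0x0 → R0

subi R14, $190; pop R15; sll R7, R0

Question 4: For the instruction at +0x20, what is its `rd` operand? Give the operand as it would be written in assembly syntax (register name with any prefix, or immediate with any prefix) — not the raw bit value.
R0

@+20  little-endian(92 50) = 0x5092
  top 4b → 0x5 → addi [RI]
  rd: (w>>8)&0xf=0x0 → R0
  imm: (w>>0)&0xff=0x92 → $146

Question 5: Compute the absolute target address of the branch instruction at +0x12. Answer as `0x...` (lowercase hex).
[12] f2 0f → 0x0ff2
  opcode bits[15:12]=0x0: goto/J
  [11:0] imm=4082 (s12→-14) = $-14
  target = base 0xa6ec + off 0x12 + 2 + imm -14 = 0xa6f2

0xa6f2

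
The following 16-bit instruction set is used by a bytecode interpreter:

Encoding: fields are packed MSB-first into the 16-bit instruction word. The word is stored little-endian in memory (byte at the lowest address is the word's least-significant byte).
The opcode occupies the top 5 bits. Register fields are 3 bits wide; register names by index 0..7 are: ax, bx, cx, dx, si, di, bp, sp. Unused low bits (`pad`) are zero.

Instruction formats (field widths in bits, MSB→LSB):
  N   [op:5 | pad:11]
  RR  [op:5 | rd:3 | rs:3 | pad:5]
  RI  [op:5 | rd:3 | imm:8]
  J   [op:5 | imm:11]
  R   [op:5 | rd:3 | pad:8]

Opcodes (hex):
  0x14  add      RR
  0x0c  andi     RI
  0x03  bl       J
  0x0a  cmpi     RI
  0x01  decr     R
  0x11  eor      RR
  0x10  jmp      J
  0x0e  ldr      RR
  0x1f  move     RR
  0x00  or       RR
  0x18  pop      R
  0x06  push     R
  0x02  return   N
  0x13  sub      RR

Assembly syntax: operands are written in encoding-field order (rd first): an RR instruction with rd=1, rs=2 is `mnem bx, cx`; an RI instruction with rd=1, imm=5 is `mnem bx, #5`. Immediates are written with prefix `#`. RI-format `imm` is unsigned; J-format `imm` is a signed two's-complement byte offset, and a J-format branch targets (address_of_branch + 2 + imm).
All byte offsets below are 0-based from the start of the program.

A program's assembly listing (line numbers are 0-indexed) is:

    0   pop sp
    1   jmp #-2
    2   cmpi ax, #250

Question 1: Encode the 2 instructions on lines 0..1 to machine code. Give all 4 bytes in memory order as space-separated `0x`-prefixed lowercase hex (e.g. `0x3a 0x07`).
0. pop fields op=0x18:5|rd=7:3|pad=0:8 → word c700h → 00 c7
1. jmp fields op=0x10:5|imm=-2:11 → word 87feh → fe 87

0x00 0xc7 0xfe 0x87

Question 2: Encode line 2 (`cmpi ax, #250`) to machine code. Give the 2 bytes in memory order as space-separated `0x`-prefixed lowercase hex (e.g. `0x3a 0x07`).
0xfa 0x50

line 2 (cmpi): pack op=0xa:5|rd=0:3|imm=250:8 = 0x50fa; little→ fa 50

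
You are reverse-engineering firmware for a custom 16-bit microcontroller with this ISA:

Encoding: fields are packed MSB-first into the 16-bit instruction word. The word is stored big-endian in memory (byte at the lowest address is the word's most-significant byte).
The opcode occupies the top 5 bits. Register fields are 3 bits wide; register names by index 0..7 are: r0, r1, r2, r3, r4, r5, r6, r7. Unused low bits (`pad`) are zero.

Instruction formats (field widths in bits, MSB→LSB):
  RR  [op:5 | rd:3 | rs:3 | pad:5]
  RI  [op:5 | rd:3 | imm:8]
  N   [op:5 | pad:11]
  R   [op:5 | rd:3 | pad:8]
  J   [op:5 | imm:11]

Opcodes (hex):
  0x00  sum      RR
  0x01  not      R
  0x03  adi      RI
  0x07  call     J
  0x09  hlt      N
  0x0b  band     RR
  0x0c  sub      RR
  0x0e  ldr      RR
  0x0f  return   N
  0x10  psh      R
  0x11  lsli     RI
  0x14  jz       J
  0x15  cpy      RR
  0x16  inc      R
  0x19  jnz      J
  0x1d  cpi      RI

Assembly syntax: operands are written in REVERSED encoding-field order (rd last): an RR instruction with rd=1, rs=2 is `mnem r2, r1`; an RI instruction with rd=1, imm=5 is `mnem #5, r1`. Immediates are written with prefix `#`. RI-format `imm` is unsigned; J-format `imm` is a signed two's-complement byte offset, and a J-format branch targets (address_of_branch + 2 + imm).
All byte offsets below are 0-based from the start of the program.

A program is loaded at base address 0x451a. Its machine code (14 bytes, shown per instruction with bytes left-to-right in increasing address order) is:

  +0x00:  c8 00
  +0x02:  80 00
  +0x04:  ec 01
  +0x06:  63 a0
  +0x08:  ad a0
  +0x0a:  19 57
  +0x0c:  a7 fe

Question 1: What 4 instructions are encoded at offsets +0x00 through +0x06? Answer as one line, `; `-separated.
+0x00: c8 00 ⇒ word 0xc800 (big)
  op=0xc800>>11=0x19 ⇒ jnz (J)
  [10:0] imm=0 = #0
+0x02: 80 00 ⇒ word 0x8000 (big)
  op=0x8000>>11=0x10 ⇒ psh (R)
  [10:8] rd=0 = r0
+0x04: ec 01 ⇒ word 0xec01 (big)
  op=0xec01>>11=0x1d ⇒ cpi (RI)
  [10:8] rd=4 = r4
  [7:0] imm=1 = #1
+0x06: 63 a0 ⇒ word 0x63a0 (big)
  op=0x63a0>>11=0xc ⇒ sub (RR)
  [10:8] rd=3 = r3
  [7:5] rs=5 = r5

jnz #0; psh r0; cpi #1, r4; sub r5, r3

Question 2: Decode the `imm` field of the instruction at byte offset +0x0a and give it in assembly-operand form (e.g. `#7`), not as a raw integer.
#87

off 0x0a: read 19 57 as big → 0x1957
  opcode bits[15:11]=0x3: adi/RI
  rd: (w>>8)&0x7=0x1 → r1
  imm: (w>>0)&0xff=0x57 → #87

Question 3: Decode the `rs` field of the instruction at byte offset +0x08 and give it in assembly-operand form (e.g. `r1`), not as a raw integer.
off 0x08: read ad a0 as big → 0xada0
  opcode bits[15:11]=0x15: cpy/RR
  rd@[10:8]=0x5 ⇒ r5
  rs@[7:5]=0x5 ⇒ r5

r5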